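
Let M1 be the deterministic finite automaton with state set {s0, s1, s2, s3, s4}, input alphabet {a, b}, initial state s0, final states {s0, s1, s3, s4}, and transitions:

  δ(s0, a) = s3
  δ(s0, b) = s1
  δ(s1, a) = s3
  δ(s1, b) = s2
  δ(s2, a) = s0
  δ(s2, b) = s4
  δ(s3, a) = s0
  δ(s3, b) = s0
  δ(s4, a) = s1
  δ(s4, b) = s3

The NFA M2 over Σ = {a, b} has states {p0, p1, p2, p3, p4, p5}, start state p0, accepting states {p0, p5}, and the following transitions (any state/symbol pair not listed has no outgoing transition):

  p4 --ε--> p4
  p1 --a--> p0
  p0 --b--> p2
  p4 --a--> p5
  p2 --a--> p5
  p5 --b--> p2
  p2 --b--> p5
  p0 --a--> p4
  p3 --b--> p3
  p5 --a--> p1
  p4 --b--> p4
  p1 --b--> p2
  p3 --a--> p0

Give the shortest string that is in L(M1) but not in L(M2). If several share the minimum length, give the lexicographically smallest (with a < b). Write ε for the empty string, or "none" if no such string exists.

The string a is accepted by M1 but not by M2.
No shorter string lies in the difference, and a is the lexicographically first length-1 string in L(M1) \ L(M2).

a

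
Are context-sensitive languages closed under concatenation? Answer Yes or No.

Yes

With disjoint nonterminals (and terminals first replaced by fresh nonterminal copies so contexts cannot straddle the boundary), S → S₁S₂ added to two noncontracting grammars is noncontracting and generates L₁L₂; equivalently an LBA guesses the split point and checks each part in place.
So the context-sensitive languages are closed under concatenation.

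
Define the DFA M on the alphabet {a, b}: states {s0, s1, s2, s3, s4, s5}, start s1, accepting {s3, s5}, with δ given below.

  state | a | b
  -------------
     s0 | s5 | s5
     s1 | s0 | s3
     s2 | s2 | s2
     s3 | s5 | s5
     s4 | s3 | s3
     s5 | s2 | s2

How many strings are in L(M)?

5

The useful subgraph on states {s0, s1, s3, s5} is acyclic, so L(M) is finite; the longest accepting path visits 3 useful states, giving maximum string length 2.
Counting accepting paths from s1 by length: 1 of length 1, 4 of length 2. Total 5.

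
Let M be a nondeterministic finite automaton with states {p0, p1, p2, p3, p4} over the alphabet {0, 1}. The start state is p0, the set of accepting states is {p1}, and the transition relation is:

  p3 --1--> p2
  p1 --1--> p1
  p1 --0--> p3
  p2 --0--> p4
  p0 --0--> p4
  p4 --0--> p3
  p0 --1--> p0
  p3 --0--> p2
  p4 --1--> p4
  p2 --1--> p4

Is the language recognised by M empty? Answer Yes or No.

The states reachable from the start state are {p0, p2, p3, p4}.
None of the accepting states {p1} is reachable, so no string is accepted and L(M) = ∅.

Yes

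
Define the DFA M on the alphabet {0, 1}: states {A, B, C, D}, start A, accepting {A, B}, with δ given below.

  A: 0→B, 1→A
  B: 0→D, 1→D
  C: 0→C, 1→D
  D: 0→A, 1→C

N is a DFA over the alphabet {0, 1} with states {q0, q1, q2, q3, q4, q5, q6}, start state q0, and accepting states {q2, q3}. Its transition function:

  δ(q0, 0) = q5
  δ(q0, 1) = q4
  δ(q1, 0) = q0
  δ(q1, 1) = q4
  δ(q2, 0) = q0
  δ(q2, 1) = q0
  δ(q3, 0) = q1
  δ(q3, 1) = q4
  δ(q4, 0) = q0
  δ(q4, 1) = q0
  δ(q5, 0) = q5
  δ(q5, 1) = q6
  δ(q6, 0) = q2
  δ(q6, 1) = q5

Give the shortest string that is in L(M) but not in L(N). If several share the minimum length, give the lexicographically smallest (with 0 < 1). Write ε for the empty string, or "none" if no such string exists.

The empty string ε is accepted by M but not by N.
Since ε is the unique shortest string, it is the required witness.

ε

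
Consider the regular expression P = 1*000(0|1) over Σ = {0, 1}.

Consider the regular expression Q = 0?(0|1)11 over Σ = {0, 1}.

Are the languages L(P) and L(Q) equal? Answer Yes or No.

No

The string 0000 is accepted by P but rejected by Q.
So L(P) ≠ L(Q).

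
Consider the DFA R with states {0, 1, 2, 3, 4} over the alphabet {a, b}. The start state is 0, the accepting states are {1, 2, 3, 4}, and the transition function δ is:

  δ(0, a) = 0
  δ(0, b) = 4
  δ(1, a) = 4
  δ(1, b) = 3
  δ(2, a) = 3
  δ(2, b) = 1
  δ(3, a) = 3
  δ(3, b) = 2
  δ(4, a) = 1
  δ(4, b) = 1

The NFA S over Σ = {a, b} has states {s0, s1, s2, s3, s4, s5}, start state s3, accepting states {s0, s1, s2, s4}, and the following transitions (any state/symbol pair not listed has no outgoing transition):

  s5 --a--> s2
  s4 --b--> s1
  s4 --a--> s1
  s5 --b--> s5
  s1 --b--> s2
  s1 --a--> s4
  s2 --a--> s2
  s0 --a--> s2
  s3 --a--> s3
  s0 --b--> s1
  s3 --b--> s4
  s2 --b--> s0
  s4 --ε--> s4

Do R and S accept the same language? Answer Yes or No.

Exploring the product automaton R × S from the start pair (0, s3), following both machines on each input symbol, reaches 5 state pairs: (0, s3), (4, s4), (1, s1), (3, s2), (2, s0).
R accepts in {1, 2, 3, 4} and S accepts in {s0, s1, s2, s4}. In every reachable pair the two components are either both accepting — (4, s4), (1, s1), (3, s2), (2, s0) — or both non-accepting, so no string is accepted by exactly one of the machines: L(R) \ L(S) and L(S) \ L(R) are both empty.
Hence every string is accepted by R iff it is accepted by S, and the two languages coincide.

Yes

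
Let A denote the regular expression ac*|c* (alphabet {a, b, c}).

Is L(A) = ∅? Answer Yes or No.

The empty string ε matches the expression, so it belongs to L(A).
Since L(A) contains at least one string, it is not empty.

No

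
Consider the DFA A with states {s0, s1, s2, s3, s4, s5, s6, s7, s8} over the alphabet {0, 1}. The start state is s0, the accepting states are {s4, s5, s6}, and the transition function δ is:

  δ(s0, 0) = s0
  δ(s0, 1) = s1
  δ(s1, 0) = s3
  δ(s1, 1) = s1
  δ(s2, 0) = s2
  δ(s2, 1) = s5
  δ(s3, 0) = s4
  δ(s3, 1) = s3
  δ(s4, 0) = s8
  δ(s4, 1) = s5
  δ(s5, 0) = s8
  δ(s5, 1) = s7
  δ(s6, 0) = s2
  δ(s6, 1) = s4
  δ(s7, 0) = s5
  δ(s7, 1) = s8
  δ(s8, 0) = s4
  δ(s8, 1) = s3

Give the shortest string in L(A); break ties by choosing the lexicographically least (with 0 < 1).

100

A breadth-first search from s0 reaches an accepting state first via the path s0 → s1 → s3 → s4 on input 100.
No string of length < 3 is accepted (BFS exhausts all shorter strings without reaching an accepting state), and 100 is the lexicographically least accepting string of length 3.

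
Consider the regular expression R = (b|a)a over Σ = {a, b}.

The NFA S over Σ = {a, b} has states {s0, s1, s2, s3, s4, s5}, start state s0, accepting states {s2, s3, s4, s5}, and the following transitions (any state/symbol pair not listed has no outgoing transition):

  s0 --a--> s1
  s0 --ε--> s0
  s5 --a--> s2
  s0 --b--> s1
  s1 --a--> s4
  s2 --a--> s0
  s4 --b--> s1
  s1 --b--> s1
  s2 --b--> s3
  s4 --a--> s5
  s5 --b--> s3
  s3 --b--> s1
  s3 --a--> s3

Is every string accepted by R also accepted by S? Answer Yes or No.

Converting the expression R to a DFA (subset construction, then merging equivalent states) gives the minimal DFA with states {r0, r1, r2, r3}, start state r0, accepting states {r2} and transitions r0: a→r1, b→r1; r1: a→r2, b→r3; r2: a→r3, b→r3; r3: a→r3, b→r3.
Exploring the product automaton R × S from the start pair (r0, s0), following both machines on each input symbol, reaches 9 state pairs: (r0, s0), (r1, s1), (r2, s4), (r3, s1), (r3, s5), (r3, s4), (r3, s2), (r3, s3), (r3, s0).
R accepts in {r2} and S accepts in {s2, s3, s4, s5}. The reachable pairs whose R-component is accepting are (r2, s4); in each of them the S-component is accepting too, so the product for L(R) \ L(S) (R-component accepting, S-component rejecting) has no reachable accepting pair and the difference is empty.
Hence every string in L(R) is also in L(S).

Yes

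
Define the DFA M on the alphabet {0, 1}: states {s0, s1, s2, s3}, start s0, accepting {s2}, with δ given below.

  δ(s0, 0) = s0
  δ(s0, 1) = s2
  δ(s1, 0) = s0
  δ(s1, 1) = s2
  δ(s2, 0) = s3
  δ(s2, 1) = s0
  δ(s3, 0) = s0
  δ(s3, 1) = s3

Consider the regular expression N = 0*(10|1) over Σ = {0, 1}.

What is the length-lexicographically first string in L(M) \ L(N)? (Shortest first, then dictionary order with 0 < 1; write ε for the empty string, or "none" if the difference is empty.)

111

The string 111 is accepted by M but not by N.
No shorter string lies in the difference, and 111 is the lexicographically first length-3 string in L(M) \ L(N).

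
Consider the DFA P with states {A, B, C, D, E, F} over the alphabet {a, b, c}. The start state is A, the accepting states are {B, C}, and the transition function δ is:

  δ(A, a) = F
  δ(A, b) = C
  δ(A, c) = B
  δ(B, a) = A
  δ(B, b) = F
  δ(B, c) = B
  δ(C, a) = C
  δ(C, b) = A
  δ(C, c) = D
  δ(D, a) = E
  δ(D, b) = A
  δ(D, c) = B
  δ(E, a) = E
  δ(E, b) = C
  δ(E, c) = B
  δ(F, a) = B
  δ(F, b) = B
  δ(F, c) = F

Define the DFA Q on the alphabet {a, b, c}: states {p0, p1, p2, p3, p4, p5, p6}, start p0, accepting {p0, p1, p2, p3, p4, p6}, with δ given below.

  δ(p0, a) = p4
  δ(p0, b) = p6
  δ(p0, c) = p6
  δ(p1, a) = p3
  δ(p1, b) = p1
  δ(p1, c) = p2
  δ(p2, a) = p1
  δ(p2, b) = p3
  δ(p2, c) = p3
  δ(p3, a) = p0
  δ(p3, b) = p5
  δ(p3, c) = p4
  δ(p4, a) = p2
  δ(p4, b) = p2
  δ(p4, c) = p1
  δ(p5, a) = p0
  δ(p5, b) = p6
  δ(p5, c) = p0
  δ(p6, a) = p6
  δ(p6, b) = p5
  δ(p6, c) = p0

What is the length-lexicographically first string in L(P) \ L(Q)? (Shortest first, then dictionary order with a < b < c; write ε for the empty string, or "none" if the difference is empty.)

The string cab is accepted by P but not by Q.
No shorter string lies in the difference, and cab is the lexicographically first length-3 string in L(P) \ L(Q).

cab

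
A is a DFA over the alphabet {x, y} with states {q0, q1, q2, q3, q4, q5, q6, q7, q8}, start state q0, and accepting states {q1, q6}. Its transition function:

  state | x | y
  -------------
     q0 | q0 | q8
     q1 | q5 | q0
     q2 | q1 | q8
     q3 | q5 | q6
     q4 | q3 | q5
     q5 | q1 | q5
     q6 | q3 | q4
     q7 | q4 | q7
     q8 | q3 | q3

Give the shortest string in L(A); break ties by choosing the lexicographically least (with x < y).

A breadth-first search from q0 reaches an accepting state first via the path q0 → q8 → q3 → q6 on input yxy.
No string of length < 3 is accepted (BFS exhausts all shorter strings without reaching an accepting state), and yxy is the lexicographically least accepting string of length 3.

yxy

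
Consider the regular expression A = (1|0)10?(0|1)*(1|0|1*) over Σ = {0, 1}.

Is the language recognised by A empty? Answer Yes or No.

The string 01 matches the expression, so it belongs to L(A).
Since L(A) contains at least one string, it is not empty.

No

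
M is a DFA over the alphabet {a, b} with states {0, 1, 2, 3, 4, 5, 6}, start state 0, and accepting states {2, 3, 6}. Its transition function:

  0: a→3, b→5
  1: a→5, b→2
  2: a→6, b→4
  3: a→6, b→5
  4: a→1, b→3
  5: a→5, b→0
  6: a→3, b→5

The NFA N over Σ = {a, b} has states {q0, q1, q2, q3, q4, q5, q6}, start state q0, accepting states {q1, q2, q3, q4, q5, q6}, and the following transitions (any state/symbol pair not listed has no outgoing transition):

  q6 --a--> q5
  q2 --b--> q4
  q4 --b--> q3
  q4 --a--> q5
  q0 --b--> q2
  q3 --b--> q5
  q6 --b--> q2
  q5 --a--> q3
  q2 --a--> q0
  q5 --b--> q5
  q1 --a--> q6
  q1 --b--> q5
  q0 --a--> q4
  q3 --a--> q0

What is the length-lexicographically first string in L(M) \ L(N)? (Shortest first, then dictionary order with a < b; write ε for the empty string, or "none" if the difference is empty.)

aaaa

The string aaaa is accepted by M but not by N.
No shorter string lies in the difference, and aaaa is the lexicographically first length-4 string in L(M) \ L(N).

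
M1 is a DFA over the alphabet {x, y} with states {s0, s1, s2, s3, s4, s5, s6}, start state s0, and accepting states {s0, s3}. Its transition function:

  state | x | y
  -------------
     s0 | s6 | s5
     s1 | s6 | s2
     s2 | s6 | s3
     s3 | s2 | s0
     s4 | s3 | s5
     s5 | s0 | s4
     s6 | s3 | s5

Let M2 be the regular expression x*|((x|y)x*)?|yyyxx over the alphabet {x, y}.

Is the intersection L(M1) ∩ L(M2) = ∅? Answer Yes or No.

The empty string ε is accepted by both M1 and M2.
Hence L(M1) ∩ L(M2) ≠ ∅.

No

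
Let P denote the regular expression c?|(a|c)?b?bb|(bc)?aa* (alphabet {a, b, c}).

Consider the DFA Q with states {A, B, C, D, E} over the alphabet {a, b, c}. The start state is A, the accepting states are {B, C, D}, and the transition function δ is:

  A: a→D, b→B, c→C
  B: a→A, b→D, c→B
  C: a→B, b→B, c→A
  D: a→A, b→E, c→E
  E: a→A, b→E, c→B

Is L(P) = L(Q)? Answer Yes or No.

No

The empty string ε is accepted by P but rejected by Q.
So L(P) ≠ L(Q).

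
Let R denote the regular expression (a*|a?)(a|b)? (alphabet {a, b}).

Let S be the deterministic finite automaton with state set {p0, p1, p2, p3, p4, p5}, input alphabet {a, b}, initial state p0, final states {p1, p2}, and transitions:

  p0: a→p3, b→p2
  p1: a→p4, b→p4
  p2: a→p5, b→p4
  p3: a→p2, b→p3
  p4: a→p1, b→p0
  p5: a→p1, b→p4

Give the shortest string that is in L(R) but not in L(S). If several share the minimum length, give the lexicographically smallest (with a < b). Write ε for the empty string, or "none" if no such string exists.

ε

The empty string ε is accepted by R but not by S.
Since ε is the unique shortest string, it is the required witness.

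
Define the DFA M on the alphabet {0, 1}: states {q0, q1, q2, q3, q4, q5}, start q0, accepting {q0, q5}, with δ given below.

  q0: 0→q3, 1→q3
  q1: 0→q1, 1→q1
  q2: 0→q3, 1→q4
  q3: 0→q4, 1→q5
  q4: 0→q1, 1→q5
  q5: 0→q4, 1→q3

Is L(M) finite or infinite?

State q3 is reachable from the start and can reach an accepting state, and it lies on the cycle q3 → q4 → q5 → q3.
Traversing that cycle any number of times yields accepted strings of unbounded length, so the language is infinite.

infinite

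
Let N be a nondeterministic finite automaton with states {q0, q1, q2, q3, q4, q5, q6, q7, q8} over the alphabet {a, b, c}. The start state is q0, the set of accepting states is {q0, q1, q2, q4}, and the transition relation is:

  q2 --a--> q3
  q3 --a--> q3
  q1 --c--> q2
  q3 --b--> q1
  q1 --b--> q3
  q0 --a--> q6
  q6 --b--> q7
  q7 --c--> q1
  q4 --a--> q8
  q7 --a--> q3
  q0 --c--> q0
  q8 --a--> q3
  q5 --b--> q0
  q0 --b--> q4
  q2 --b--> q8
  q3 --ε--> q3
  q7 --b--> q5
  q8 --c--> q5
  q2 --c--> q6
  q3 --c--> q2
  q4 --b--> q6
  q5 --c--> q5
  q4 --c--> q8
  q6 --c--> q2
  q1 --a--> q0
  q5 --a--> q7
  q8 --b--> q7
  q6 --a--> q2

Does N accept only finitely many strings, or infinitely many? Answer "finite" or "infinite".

State q0 is reachable from the start and can reach an accepting state, and it lies on the cycle q0 → q0.
Traversing that cycle any number of times yields accepted strings of unbounded length, so the language is infinite.

infinite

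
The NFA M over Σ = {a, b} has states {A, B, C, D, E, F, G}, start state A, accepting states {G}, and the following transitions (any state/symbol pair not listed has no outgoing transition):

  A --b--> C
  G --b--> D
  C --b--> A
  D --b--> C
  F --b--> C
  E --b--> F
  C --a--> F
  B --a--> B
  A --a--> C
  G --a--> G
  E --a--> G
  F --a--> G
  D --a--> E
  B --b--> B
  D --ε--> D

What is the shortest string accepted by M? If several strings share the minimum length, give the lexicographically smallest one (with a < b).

A breadth-first search from A reaches an accepting state first via the path A → C → F → G on input aaa.
No string of length < 3 is accepted (BFS exhausts all shorter strings without reaching an accepting state), and aaa is the lexicographically least accepting string of length 3.

aaa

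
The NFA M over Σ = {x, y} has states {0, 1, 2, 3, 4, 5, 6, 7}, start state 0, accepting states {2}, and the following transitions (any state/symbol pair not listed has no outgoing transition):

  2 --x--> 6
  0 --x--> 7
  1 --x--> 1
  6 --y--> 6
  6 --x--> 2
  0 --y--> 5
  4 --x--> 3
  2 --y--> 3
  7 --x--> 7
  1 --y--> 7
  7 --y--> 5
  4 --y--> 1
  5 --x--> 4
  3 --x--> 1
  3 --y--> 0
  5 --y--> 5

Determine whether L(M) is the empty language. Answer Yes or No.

The states reachable from the start state are {0, 1, 3, 4, 5, 7}.
None of the accepting states {2} is reachable, so no string is accepted and L(M) = ∅.

Yes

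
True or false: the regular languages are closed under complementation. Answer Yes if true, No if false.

Yes

Take a complete DFA for L and swap accepting and non-accepting states; the resulting DFA accepts exactly Σ* \ L.
So the regular languages are closed under complement.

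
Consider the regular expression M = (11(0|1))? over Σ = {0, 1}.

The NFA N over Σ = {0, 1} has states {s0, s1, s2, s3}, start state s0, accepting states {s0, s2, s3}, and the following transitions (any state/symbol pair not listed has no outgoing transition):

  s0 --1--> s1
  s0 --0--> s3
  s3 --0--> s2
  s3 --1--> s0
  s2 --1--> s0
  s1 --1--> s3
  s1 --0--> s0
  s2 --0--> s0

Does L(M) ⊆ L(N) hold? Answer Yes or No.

Converting the expression M to a DFA (subset construction, then merging equivalent states) gives the minimal DFA with states {m0, m1, m2, m3, m4}, start state m0, accepting states {m0, m4} and transitions m0: 0→m1, 1→m2; m1: 0→m1, 1→m1; m2: 0→m1, 1→m3; m3: 0→m4, 1→m4; m4: 0→m1, 1→m1.
Exploring the product automaton M × N from the start pair (m0, s0), following both machines on each input symbol, reaches 9 state pairs: (m0, s0), (m1, s3), (m2, s1), (m1, s2), (m1, s0), (m3, s3), (m1, s1), (m4, s2), (m4, s0).
M accepts in {m0, m4} and N accepts in {s0, s2, s3}. The reachable pairs whose M-component is accepting are (m0, s0), (m4, s2), (m4, s0); in each of them the N-component is accepting too, so the product for L(M) \ L(N) (M-component accepting, N-component rejecting) has no reachable accepting pair and the difference is empty.
Hence every string in L(M) is also in L(N).

Yes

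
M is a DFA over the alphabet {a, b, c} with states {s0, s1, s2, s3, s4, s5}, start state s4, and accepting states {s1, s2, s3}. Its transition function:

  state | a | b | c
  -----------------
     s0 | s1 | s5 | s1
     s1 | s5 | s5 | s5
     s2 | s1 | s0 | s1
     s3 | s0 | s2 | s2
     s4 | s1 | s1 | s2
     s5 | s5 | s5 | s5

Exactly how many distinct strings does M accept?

7

The useful subgraph on states {s0, s1, s2, s4} is acyclic, so L(M) is finite; the longest accepting path visits 4 useful states, giving maximum string length 3.
Counting accepting paths from s4 by length: 3 of length 1, 2 of length 2, 2 of length 3. Total 7.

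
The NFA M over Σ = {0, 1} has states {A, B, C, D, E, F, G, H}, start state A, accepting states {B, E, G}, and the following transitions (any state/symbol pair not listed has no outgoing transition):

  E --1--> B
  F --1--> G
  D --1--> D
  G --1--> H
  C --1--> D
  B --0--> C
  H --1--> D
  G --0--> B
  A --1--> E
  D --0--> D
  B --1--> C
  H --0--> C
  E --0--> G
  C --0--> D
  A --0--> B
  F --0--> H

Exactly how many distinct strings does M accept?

The useful subgraph on states {A, B, E, G} is acyclic, so L(M) is finite; the longest accepting path visits 4 useful states, giving maximum string length 3.
Counting accepting paths from A by length: 2 of length 1, 2 of length 2, 1 of length 3. Total 5.

5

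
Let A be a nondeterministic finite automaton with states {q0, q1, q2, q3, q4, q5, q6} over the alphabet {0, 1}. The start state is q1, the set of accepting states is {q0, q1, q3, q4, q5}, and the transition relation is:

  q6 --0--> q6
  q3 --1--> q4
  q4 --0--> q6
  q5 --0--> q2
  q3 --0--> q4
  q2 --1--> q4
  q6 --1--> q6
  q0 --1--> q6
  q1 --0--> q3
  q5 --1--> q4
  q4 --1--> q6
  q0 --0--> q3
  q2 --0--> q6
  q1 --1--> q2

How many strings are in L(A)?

The useful subgraph on states {q1, q2, q3, q4} is acyclic, so L(A) is finite; the longest accepting path visits 3 useful states, giving maximum string length 2.
Counting accepting paths from q1 by length: 1 of length 0, 1 of length 1, 3 of length 2. Total 5.

5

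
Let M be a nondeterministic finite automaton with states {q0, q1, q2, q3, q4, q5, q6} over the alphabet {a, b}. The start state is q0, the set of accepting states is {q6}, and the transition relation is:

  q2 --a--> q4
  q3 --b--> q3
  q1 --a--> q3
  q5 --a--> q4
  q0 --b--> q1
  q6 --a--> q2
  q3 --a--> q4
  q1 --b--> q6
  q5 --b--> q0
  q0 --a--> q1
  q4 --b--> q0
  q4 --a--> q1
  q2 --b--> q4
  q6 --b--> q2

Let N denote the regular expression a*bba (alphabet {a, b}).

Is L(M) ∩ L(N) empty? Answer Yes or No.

Converting the expression N to a DFA (subset construction, then merging equivalent states) gives the minimal DFA with states {n0, n1, n2, n3, n4}, start state n0, accepting states {n4} and transitions n0: a→n0, b→n1; n1: a→n2, b→n3; n2: a→n2, b→n2; n3: a→n4, b→n2; n4: a→n2, b→n2.
Exploring the product automaton M × N from the start pair (q0, n0), following both machines on each input symbol, reaches 21 state pairs: (q0, n0), (q1, n0), (q1, n1), (q3, n0), (q6, n1), (q3, n2), (q6, n3), (q4, n0), (q3, n1), (q2, n2), (q2, n3), (q4, n2), (q2, n4), (q0, n1), (q3, n3), (q4, n4), (q1, n2), (q0, n2), (q1, n3), (q6, n2), (q3, n4).
M accepts in {q6} and N accepts in {n4}; no reachable pair has both components accepting, so no string drives both machines to acceptance simultaneously and L(M) ∩ L(N) = ∅.
So no string is accepted by both, and the intersection is empty.

Yes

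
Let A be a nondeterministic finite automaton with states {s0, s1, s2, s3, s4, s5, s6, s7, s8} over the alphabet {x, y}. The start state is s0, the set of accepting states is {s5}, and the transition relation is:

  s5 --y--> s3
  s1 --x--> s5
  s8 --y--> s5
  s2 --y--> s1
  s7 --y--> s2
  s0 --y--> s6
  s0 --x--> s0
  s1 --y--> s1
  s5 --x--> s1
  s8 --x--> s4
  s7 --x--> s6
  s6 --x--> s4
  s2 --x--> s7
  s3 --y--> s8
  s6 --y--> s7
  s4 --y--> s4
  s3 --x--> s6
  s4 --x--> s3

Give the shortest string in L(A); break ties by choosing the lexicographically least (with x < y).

yxxyy

A breadth-first search from s0 reaches an accepting state first via the path s0 → s6 → s4 → s3 → s8 → s5 on input yxxyy.
No string of length < 5 is accepted (BFS exhausts all shorter strings without reaching an accepting state), and yxxyy is the lexicographically least accepting string of length 5.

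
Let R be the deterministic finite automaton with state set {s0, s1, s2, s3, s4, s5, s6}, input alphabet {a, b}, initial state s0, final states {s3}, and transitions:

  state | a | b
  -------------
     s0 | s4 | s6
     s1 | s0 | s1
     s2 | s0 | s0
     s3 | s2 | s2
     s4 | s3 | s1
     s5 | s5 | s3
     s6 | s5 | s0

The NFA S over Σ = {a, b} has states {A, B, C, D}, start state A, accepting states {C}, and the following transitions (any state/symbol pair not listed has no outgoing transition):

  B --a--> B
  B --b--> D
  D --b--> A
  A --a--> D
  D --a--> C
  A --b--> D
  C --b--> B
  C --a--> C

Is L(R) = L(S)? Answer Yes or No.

No

The string bab is accepted by R but rejected by S.
So L(R) ≠ L(S).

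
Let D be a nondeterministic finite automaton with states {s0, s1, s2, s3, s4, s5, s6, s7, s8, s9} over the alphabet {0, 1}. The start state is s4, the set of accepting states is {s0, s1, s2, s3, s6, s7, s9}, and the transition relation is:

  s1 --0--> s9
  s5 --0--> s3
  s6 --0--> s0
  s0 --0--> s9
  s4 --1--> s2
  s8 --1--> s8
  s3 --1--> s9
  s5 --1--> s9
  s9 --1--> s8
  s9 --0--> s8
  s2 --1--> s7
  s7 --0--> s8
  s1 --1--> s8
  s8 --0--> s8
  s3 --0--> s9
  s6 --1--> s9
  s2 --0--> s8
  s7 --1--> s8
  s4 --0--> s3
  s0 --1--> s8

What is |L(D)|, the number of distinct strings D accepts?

5

The useful subgraph on states {s2, s3, s4, s7, s9} is acyclic, so L(D) is finite; the longest accepting path visits 3 useful states, giving maximum string length 2.
Counting accepting paths from s4 by length: 2 of length 1, 3 of length 2. Total 5.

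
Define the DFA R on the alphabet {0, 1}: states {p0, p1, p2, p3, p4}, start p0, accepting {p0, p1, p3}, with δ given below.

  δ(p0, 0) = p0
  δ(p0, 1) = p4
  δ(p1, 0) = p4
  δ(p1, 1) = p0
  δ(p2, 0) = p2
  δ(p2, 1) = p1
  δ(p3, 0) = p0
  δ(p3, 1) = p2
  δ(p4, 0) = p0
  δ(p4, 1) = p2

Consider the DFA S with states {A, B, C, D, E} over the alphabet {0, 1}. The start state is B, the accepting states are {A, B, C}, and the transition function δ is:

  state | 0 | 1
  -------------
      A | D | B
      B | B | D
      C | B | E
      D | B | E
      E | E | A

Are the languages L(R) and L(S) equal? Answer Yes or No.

Yes

Exploring the product automaton R × S from the start pair (p0, B), following both machines on each input symbol, reaches 4 state pairs: (p0, B), (p4, D), (p2, E), (p1, A).
R accepts in {p0, p1, p3} and S accepts in {A, B, C}. In every reachable pair the two components are either both accepting — (p0, B), (p1, A) — or both non-accepting, so no string is accepted by exactly one of the machines: L(R) \ L(S) and L(S) \ L(R) are both empty.
Hence every string is accepted by R iff it is accepted by S, and the two languages coincide.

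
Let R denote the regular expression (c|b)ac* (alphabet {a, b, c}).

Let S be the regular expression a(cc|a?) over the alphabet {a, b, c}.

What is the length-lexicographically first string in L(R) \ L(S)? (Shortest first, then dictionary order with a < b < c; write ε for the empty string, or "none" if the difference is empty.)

The string ba is accepted by R but not by S.
No shorter string lies in the difference, and ba is the lexicographically first length-2 string in L(R) \ L(S).

ba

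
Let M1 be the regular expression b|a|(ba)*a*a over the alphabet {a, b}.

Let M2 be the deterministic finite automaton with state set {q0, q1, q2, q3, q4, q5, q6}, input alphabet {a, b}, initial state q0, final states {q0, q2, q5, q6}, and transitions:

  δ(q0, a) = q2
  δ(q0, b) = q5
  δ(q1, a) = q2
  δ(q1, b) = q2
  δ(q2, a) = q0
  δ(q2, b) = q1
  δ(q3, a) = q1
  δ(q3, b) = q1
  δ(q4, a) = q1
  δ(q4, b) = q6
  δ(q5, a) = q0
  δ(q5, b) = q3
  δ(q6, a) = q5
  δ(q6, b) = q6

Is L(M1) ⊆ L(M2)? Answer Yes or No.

Converting the expression M1 to a DFA (subset construction, then merging equivalent states) gives the minimal DFA with states {r0, r1, r2, r3, r4, r5}, start state r0, accepting states {r1, r2} and transitions r0: a→r1, b→r2; r1: a→r1, b→r3; r2: a→r4, b→r3; r3: a→r3, b→r3; r4: a→r1, b→r5; r5: a→r4, b→r3.
Exploring the product automaton M1 × M2 from the start pair (r0, q0), following both machines on each input symbol, reaches 11 state pairs: (r0, q0), (r1, q2), (r2, q5), (r1, q0), (r3, q1), (r4, q0), (r3, q3), (r3, q5), (r3, q2), (r5, q5), (r3, q0).
M1 accepts in {r1, r2} and M2 accepts in {q0, q2, q5, q6}. The reachable pairs whose M1-component is accepting are (r1, q2), (r2, q5), (r1, q0); in each of them the M2-component is accepting too, so the product for L(M1) \ L(M2) (M1-component accepting, M2-component rejecting) has no reachable accepting pair and the difference is empty.
Hence every string in L(M1) is also in L(M2).

Yes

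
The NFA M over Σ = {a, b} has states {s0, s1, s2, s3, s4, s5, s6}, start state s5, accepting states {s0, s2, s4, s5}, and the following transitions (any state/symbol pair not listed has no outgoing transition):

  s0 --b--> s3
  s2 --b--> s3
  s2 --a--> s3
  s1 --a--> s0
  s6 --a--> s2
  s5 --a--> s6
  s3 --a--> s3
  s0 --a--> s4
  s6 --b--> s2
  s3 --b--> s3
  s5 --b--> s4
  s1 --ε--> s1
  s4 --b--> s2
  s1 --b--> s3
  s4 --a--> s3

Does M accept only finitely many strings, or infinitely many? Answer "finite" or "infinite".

finite

The useful states (reachable from s5 and able to reach an accepting state) are {s2, s4, s5, s6}.
Restricted to these states the transition graph has no cycle, so every accepting path has bounded length and L is finite.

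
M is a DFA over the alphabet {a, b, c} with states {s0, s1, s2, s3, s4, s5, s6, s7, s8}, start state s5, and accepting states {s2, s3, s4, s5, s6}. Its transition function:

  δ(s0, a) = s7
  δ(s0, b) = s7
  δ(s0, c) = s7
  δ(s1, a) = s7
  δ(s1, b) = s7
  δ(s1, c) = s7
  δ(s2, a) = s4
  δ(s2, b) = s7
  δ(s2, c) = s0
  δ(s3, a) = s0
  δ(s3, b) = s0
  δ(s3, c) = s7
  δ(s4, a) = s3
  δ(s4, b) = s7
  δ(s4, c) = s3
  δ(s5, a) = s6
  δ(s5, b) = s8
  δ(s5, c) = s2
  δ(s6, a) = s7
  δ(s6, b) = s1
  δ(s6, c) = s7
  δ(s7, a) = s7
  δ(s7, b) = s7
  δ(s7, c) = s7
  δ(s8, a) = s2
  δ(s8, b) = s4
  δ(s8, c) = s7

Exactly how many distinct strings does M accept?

13

The useful subgraph on states {s2, s3, s4, s5, s6, s8} is acyclic, so L(M) is finite; the longest accepting path visits 5 useful states, giving maximum string length 4.
Counting accepting paths from s5 by length: 1 of length 0, 2 of length 1, 3 of length 2, 5 of length 3, 2 of length 4. Total 13.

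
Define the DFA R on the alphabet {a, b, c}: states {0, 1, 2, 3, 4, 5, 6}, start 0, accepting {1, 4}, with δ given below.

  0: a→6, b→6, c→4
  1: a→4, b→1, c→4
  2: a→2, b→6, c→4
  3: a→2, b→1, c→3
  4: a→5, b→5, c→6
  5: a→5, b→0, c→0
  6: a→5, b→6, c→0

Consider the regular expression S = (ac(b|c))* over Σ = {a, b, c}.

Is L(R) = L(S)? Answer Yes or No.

The string c is accepted by R but rejected by S.
So L(R) ≠ L(S).

No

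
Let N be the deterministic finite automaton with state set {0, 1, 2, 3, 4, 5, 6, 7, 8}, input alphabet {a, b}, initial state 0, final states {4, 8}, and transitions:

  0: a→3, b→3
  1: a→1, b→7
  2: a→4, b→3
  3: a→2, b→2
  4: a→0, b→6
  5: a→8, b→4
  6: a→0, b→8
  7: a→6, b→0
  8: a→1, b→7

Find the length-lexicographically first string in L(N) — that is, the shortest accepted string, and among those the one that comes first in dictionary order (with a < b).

aaa

A breadth-first search from 0 reaches an accepting state first via the path 0 → 3 → 2 → 4 on input aaa.
No string of length < 3 is accepted (BFS exhausts all shorter strings without reaching an accepting state), and aaa is the lexicographically least accepting string of length 3.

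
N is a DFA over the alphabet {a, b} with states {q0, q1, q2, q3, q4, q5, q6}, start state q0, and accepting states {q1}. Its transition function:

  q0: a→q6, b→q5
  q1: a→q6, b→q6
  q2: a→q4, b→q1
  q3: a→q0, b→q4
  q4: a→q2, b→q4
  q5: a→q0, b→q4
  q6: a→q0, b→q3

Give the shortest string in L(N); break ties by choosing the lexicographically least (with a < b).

bbab

A breadth-first search from q0 reaches an accepting state first via the path q0 → q5 → q4 → q2 → q1 on input bbab.
No string of length < 4 is accepted (BFS exhausts all shorter strings without reaching an accepting state), and bbab is the lexicographically least accepting string of length 4.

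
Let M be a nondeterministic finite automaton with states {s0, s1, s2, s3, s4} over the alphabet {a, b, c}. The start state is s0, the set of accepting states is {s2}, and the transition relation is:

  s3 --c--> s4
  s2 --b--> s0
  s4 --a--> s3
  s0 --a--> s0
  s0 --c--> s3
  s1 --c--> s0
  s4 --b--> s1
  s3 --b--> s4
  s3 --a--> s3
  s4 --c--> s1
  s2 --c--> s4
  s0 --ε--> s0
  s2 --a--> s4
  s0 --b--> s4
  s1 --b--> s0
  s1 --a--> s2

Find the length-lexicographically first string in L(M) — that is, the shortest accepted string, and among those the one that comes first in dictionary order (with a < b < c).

A breadth-first search from s0 reaches an accepting state first via the path s0 → s4 → s1 → s2 on input bba.
No string of length < 3 is accepted (BFS exhausts all shorter strings without reaching an accepting state), and bba is the lexicographically least accepting string of length 3.

bba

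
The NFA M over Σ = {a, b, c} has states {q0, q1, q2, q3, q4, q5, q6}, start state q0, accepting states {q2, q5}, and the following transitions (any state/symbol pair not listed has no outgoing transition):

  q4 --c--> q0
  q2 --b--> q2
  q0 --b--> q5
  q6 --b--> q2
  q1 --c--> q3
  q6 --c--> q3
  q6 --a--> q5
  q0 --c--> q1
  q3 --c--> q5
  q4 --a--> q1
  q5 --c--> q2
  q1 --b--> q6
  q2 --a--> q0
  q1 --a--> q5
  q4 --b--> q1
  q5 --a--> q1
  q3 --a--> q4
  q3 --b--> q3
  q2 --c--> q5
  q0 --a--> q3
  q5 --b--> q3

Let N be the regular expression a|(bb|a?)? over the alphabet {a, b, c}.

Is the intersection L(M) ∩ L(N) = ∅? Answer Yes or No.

Yes

Converting the expression N to a DFA (subset construction, then merging equivalent states) gives the minimal DFA with states {n0, n1, n2, n3}, start state n0, accepting states {n0, n1} and transitions n0: a→n1, b→n2, c→n3; n1: a→n3, b→n3, c→n3; n2: a→n3, b→n1, c→n3; n3: a→n3, b→n3, c→n3.
Exploring the product automaton M × N from the start pair (q0, n0), following both machines on each input symbol, reaches 10 state pairs: (q0, n0), (q3, n1), (q5, n2), (q1, n3), (q4, n3), (q3, n3), (q5, n3), (q2, n3), (q6, n3), (q0, n3).
M accepts in {q2, q5} and N accepts in {n0, n1}; no reachable pair has both components accepting, so no string drives both machines to acceptance simultaneously and L(M) ∩ L(N) = ∅.
So no string is accepted by both, and the intersection is empty.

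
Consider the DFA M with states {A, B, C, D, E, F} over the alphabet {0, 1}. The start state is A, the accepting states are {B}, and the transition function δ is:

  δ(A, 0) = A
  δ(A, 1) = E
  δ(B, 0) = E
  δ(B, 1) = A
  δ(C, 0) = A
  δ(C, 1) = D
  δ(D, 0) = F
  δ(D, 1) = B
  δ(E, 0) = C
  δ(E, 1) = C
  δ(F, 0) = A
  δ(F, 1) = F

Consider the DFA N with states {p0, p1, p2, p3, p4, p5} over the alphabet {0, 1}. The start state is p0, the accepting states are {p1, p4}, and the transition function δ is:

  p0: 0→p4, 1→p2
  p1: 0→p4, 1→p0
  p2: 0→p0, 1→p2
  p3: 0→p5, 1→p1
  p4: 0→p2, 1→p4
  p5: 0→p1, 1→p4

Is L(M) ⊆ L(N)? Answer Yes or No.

No

The string 1011 is in L(M) but not in L(N).
So L(M) ⊄ L(N).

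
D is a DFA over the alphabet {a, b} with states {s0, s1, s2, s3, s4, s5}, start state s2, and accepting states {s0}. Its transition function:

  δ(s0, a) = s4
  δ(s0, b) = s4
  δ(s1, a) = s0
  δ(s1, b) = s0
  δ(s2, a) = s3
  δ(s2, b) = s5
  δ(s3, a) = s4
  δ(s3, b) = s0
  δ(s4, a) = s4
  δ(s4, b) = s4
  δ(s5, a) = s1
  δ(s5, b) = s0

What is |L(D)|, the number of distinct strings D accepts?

4

The useful subgraph on states {s0, s1, s2, s3, s5} is acyclic, so L(D) is finite; the longest accepting path visits 4 useful states, giving maximum string length 3.
Counting accepting paths from s2 by length: 2 of length 2, 2 of length 3. Total 4.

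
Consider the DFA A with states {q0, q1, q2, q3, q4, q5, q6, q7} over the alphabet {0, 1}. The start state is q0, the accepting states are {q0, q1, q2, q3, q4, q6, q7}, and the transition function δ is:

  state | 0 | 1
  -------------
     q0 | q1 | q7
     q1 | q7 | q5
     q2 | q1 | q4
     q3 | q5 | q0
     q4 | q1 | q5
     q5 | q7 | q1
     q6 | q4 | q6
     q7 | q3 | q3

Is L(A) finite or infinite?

State q1 is reachable from the start and can reach an accepting state, and it lies on the cycle q1 → q5 → q1.
Traversing that cycle any number of times yields accepted strings of unbounded length, so the language is infinite.

infinite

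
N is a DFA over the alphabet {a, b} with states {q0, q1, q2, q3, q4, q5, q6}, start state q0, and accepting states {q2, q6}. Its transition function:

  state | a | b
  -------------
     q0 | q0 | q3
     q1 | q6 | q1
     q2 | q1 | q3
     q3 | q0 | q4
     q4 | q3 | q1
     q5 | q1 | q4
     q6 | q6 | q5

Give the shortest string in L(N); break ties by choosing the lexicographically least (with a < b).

A breadth-first search from q0 reaches an accepting state first via the path q0 → q3 → q4 → q1 → q6 on input bbba.
No string of length < 4 is accepted (BFS exhausts all shorter strings without reaching an accepting state), and bbba is the lexicographically least accepting string of length 4.

bbba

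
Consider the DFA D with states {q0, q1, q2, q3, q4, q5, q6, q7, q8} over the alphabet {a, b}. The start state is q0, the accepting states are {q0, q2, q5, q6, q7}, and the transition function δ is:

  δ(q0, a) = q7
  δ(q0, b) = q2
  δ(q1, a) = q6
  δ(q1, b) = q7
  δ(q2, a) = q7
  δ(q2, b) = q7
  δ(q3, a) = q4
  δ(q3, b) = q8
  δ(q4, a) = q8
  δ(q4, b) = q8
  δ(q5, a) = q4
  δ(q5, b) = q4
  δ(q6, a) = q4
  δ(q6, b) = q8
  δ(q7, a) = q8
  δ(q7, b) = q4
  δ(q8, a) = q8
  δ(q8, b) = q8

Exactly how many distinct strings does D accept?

The useful subgraph on states {q0, q2, q7} is acyclic, so L(D) is finite; the longest accepting path visits 3 useful states, giving maximum string length 2.
Counting accepting paths from q0 by length: 1 of length 0, 2 of length 1, 2 of length 2. Total 5.

5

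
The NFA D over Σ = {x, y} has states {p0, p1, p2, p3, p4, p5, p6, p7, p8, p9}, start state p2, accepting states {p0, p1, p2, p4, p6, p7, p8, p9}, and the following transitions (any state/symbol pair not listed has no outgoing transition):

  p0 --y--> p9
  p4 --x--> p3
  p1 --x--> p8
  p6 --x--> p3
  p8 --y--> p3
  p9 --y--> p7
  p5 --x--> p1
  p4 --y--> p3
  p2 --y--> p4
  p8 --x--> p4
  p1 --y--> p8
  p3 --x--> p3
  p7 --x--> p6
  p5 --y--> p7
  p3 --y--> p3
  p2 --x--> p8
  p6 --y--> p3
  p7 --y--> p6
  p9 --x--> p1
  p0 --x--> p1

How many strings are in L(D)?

The useful subgraph on states {p2, p4, p8} is acyclic, so L(D) is finite; the longest accepting path visits 3 useful states, giving maximum string length 2.
Counting accepting paths from p2 by length: 1 of length 0, 2 of length 1, 1 of length 2. Total 4.

4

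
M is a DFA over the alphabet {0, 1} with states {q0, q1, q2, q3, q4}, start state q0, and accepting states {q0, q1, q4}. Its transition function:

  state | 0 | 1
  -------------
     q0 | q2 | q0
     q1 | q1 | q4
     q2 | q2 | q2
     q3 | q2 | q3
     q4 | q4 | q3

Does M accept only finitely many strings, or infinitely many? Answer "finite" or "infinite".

infinite

State q0 is reachable from the start and can reach an accepting state, and it lies on the cycle q0 → q0.
Traversing that cycle any number of times yields accepted strings of unbounded length, so the language is infinite.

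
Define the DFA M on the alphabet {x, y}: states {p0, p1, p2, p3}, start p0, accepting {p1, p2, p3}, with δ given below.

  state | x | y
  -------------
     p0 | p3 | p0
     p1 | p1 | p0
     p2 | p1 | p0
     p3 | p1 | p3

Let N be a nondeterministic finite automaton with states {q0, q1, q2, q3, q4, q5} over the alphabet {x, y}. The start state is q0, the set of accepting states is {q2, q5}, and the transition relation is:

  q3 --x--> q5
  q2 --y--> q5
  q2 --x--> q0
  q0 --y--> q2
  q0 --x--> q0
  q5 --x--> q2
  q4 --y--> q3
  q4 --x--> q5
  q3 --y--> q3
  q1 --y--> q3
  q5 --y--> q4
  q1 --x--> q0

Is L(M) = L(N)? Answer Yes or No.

The string x is accepted by M but rejected by N.
So L(M) ≠ L(N).

No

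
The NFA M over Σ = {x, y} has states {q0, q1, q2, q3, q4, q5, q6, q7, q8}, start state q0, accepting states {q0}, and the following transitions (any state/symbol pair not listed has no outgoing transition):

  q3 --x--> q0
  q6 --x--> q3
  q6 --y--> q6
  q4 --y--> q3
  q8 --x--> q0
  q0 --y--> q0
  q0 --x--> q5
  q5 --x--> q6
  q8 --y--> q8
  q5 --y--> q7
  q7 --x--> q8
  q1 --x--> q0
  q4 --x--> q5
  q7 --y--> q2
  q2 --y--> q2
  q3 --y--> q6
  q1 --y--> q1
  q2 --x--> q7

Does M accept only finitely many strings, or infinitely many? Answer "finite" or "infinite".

infinite

State q0 is reachable from the start and can reach an accepting state, and it lies on the cycle q0 → q0.
Traversing that cycle any number of times yields accepted strings of unbounded length, so the language is infinite.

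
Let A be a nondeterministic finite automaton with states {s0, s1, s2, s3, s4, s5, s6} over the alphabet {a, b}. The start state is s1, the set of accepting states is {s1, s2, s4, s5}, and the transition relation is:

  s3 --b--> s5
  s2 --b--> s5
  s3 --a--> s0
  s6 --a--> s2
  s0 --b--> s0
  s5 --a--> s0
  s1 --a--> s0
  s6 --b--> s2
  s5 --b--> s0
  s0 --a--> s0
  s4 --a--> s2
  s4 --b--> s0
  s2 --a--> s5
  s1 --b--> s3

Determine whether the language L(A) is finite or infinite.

finite

The useful states (reachable from s1 and able to reach an accepting state) are {s1, s3, s5}.
Restricted to these states the transition graph has no cycle, so every accepting path has bounded length and L is finite.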